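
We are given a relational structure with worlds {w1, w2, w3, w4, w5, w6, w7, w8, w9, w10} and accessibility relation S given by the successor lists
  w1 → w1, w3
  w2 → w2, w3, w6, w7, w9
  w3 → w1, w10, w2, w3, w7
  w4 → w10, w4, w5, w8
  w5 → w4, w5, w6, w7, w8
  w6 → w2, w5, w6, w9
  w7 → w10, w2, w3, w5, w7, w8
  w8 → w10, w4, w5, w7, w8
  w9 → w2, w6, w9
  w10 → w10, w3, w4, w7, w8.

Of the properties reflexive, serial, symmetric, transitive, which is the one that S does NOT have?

transitive

Reflexive: yes — every world is S-related to itself.
Serial: yes — every world has a successor (e.g. w1 S w1).
Symmetric: yes — every pair in S has its reverse in S.
Transitive: no — w1 S w3 and w3 S w10, but not w1 S w10.
Only transitive fails.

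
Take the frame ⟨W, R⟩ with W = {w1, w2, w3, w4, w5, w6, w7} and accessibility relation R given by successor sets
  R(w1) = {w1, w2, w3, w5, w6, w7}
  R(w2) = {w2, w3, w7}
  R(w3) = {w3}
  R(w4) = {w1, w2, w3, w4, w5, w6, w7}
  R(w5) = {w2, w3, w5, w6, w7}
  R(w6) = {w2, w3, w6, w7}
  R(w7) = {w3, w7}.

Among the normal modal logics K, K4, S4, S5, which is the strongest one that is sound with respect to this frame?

Transitive (axiom 4): yes — every two-step R-path is closed by a direct edge.
Reflexive (axiom T): yes — every world is R-related to itself.
Euclidean (axiom 5): no — w1 R w2 and w1 R w5, but not w2 R w5.
So F validates K, K4, S4; S5 would additionally require R to be Euclidean. The strongest is S4.

S4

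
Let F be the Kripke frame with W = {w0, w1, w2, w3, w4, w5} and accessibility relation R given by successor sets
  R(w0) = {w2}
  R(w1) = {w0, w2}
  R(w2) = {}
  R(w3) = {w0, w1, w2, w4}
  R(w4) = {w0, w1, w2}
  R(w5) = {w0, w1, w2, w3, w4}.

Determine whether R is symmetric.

Symmetric: no — w0 R w2 but not w2 R w0.

No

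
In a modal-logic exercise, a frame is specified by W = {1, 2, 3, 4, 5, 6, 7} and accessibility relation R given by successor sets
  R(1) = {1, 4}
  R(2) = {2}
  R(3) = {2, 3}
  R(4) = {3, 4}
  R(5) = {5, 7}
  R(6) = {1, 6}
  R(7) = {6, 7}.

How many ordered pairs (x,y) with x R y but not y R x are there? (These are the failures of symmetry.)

6

Enumerating: (1,4), (3,2), (4,3), (5,7), (6,1), (7,6).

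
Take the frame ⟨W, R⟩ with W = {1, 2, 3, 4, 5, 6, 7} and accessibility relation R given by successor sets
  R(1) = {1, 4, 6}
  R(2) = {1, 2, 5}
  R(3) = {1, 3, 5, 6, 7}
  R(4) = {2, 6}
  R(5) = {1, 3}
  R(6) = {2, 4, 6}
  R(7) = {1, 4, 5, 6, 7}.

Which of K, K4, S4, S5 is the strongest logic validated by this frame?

K

Transitive (axiom 4): no — 1 R 4 and 4 R 2, but not 1 R 2.
Reflexive (axiom T): no — 4 is not related to itself.
Euclidean (axiom 5): no — 2 R 1 and 2 R 5, but not 1 R 5.
So F validates K; K4 would additionally require R to be transitive. The strongest is K.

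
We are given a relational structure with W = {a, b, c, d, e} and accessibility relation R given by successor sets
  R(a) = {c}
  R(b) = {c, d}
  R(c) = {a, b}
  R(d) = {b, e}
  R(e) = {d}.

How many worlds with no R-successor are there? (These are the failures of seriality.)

0

R is serial; there are no such worlds.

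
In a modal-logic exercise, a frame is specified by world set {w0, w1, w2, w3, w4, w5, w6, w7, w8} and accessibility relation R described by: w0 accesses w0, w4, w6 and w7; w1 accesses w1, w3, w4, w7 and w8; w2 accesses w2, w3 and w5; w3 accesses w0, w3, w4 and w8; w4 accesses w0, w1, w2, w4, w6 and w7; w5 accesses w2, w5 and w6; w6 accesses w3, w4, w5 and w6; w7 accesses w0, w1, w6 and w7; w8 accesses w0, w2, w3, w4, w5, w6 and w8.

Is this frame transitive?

Transitive: no — w0 R w4 and w4 R w1, but not w0 R w1.

No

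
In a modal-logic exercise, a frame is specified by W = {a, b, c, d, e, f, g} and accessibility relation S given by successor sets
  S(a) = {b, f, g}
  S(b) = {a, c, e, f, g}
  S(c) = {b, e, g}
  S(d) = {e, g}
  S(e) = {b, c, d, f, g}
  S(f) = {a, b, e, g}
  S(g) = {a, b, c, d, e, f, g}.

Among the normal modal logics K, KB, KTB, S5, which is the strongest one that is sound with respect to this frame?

KB

Symmetric (axiom B): yes — every pair in S has its reverse in S.
Reflexive (axiom T): no — a is not related to itself.
Euclidean (axiom 5): no — b S a and b S c, but not a S c.
So F validates K, KB; KTB would additionally require S to be reflexive. The strongest is KB.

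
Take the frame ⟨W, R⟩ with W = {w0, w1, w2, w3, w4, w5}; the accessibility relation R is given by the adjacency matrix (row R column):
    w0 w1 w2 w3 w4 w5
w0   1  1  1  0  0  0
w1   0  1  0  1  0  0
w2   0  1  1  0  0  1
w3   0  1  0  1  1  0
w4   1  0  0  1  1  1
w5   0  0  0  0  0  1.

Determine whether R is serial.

Yes

Serial: yes — every world has a successor (e.g. w0 R w0).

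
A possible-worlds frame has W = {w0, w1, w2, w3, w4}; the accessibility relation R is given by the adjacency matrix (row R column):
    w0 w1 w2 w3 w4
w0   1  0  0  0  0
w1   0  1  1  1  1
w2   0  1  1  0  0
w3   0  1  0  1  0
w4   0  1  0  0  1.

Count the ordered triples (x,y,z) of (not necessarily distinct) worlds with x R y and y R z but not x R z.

Enumerating: (w2,w1,w3), (w2,w1,w4), (w3,w1,w2), (w3,w1,w4), (w4,w1,w2), (w4,w1,w3).

6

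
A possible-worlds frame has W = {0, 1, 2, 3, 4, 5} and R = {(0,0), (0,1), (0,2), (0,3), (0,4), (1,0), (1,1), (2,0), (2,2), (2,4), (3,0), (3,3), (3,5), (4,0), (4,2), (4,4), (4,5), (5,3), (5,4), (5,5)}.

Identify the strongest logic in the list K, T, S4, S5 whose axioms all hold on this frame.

T

Reflexive (axiom T): yes — every world is R-related to itself.
Transitive (axiom 4): no — 0 R 3 and 3 R 5, but not 0 R 5.
Euclidean (axiom 5): no — 0 R 1 and 0 R 2, but not 1 R 2.
So F validates K, T; S4 would additionally require R to be transitive. The strongest is T.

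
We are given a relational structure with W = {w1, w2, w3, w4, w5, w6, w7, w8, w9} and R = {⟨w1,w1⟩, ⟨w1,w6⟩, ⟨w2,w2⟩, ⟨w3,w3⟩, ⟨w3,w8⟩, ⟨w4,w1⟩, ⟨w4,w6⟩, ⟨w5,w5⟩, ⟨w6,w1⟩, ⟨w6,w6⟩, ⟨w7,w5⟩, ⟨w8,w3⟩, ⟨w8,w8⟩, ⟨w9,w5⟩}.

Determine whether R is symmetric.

No

Symmetric: no — w4 R w1 but not w1 R w4.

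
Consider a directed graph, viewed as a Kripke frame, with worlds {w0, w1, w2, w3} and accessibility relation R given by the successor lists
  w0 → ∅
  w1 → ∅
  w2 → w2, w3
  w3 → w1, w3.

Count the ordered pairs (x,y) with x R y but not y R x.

2

Enumerating: (w2,w3), (w3,w1).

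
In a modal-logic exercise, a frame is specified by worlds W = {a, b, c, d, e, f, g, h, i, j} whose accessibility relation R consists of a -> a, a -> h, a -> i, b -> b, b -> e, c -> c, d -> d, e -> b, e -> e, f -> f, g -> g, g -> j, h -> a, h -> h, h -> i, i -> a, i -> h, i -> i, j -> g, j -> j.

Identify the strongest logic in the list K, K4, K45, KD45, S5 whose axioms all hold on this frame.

Transitive (axiom 4): yes — every two-step R-path is closed by a direct edge.
Euclidean (axiom 5): yes — any two successors of a common world are R-related.
Serial (axiom D): yes — every world has a successor (e.g. a R a).
Reflexive (axiom T): yes — every world is R-related to itself.
So F validates K, K4, K45, KD45, S5. The strongest is S5.

S5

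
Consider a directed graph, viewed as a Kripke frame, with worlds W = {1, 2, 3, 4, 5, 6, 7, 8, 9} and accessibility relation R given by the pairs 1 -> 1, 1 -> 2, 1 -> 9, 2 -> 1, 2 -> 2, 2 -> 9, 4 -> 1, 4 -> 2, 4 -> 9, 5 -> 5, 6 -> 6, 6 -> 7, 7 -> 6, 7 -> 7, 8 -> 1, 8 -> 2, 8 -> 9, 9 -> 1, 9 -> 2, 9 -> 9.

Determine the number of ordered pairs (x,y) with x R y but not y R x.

Enumerating: (4,1), (4,2), (4,9), (8,1), (8,2), (8,9).

6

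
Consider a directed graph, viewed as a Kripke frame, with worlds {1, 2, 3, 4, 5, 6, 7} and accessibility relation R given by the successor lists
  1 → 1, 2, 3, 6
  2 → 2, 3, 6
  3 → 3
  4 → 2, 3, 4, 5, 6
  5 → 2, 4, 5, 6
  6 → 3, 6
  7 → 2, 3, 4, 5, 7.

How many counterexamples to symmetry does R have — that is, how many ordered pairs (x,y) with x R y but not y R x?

15

Enumerating: (1,2), (1,3), (1,6), (2,3), (2,6), (4,2), (4,3), (4,6), (5,2), (5,6), (6,3), (7,2), (7,3), (7,4), (7,5).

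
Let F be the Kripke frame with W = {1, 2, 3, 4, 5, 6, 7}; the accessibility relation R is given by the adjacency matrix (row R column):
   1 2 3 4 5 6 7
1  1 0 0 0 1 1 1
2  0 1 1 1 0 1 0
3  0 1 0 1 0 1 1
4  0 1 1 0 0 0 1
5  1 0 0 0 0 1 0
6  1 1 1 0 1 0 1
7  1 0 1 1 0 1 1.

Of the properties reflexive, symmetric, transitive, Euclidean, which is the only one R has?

symmetric

Reflexive: no — 3 is not related to itself.
Symmetric: yes — every pair in R has its reverse in R.
Transitive: no — 1 R 6 and 6 R 2, but not 1 R 2.
Euclidean: no — 1 R 5 and 1 R 7, but not 5 R 7.
Only symmetric holds.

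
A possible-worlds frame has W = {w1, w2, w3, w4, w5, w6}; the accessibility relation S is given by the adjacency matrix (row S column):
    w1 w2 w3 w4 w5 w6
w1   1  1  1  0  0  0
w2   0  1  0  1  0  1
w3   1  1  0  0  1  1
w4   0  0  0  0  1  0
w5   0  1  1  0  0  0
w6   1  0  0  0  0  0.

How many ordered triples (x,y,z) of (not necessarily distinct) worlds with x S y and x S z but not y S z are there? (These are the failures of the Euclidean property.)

22

Enumerating: (w1,w2,w1), (w1,w2,w3), (w1,w3,w3), (w2,w4,w2), (w2,w4,w4), (w2,w4,w6), (w2,w6,w2), (w2,w6,w4), (w2,w6,w6), (w3,w1,w5), (w3,w1,w6), (w3,w2,w1), … and 10 more.
Total: 22.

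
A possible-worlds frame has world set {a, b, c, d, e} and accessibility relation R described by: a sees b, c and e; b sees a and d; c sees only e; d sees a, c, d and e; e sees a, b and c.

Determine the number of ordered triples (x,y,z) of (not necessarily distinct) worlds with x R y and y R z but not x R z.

Enumerating: (a,b,a), (a,b,d), (a,e,a), (b,a,b), (b,a,c), (b,a,e), (b,d,c), (b,d,e), (c,e,a), (c,e,b), (c,e,c), (d,a,b), (d,e,b), (e,a,e), (e,b,d), (e,c,e).

16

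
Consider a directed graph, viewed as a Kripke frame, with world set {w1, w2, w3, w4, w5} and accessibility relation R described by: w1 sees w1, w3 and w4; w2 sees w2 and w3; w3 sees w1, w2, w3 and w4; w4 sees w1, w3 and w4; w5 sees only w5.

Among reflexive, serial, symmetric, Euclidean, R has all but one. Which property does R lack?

Euclidean

Reflexive: yes — every world is R-related to itself.
Serial: yes — every world has a successor (e.g. w1 R w1).
Symmetric: yes — every pair in R has its reverse in R.
Euclidean: no — w3 R w1 and w3 R w2, but not w1 R w2.
Only Euclidean fails.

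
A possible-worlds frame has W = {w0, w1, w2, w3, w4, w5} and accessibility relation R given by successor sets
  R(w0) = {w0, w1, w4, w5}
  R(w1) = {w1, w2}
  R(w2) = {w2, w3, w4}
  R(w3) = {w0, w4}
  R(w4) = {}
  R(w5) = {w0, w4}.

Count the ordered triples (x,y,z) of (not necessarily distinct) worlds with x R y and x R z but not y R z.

Enumerating: (w0,w1,w0), (w0,w1,w4), (w0,w1,w5), (w0,w4,w0), (w0,w4,w1), (w0,w4,w4), (w0,w4,w5), (w0,w5,w1), (w0,w5,w5), (w1,w2,w1), (w2,w3,w2), (w2,w3,w3), … and 7 more.
Total: 19.

19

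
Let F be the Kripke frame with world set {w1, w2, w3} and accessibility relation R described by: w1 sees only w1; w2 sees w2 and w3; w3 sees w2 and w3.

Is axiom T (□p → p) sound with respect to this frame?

Yes

By correspondence theory, T is valid on a frame iff R is reflexive.
Reflexive: yes — every world is R-related to itself.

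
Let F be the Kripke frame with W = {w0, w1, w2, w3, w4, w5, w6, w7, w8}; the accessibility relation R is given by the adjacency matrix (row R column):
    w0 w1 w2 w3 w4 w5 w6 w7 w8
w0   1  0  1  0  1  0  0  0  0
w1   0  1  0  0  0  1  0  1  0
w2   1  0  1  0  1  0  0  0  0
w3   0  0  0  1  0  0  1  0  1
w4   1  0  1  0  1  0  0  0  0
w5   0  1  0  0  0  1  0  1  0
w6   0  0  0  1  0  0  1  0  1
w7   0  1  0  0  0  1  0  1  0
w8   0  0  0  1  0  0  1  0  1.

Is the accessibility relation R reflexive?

Reflexive: yes — every world is R-related to itself.

Yes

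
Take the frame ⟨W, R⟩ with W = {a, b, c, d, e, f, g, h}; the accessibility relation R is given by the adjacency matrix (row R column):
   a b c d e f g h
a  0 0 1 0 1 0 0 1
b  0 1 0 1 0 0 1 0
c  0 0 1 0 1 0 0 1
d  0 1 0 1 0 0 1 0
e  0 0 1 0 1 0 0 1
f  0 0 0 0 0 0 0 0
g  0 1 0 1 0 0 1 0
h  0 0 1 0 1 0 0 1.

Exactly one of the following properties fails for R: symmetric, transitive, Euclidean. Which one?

Symmetric: no — a R c but not c R a.
Transitive: yes — every two-step R-path is closed by a direct edge.
Euclidean: yes — any two successors of a common world are R-related.
Only symmetric fails.

symmetric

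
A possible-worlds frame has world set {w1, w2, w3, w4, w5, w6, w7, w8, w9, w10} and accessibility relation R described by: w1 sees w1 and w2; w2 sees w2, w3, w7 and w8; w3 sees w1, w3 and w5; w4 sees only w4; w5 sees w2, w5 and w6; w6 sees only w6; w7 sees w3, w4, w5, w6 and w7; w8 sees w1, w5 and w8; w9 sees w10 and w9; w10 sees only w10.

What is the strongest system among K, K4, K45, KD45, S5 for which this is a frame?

Transitive (axiom 4): no — w1 R w2 and w2 R w3, but not w1 R w3.
Euclidean (axiom 5): no — w2 R w3 and w2 R w7, but not w3 R w7.
Serial (axiom D): yes — every world has a successor (e.g. w1 R w1).
Reflexive (axiom T): yes — every world is R-related to itself.
So F validates K; K4 would additionally require R to be transitive. The strongest is K.

K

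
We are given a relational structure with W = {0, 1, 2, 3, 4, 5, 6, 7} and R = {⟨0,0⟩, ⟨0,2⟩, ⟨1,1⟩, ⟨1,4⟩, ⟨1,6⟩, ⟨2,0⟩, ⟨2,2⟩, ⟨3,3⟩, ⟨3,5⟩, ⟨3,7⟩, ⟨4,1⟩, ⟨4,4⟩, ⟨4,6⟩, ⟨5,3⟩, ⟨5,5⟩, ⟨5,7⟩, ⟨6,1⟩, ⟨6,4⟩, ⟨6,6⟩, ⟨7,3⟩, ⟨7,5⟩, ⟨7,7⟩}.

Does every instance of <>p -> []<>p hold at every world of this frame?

Yes

Axiom 5 corresponds to the accessibility relation being Euclidean.
Euclidean: yes — any two successors of a common world are R-related.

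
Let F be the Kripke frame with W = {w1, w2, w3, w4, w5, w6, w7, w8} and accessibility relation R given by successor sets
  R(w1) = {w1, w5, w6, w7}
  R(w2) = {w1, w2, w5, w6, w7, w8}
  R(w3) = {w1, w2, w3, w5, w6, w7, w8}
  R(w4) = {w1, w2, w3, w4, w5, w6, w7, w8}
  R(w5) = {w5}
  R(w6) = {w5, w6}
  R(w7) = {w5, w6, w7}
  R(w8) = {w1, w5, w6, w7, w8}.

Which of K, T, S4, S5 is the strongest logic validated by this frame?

Reflexive (axiom T): yes — every world is R-related to itself.
Transitive (axiom 4): yes — every two-step R-path is closed by a direct edge.
Euclidean (axiom 5): no — w1 R w5 and w1 R w6, but not w5 R w6.
So F validates K, T, S4; S5 would additionally require R to be Euclidean. The strongest is S4.

S4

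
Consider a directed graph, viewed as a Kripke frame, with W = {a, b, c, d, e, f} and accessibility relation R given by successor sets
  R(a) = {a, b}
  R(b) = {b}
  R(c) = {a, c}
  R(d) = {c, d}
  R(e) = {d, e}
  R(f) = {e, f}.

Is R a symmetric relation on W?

No

Symmetric: no — a R b but not b R a.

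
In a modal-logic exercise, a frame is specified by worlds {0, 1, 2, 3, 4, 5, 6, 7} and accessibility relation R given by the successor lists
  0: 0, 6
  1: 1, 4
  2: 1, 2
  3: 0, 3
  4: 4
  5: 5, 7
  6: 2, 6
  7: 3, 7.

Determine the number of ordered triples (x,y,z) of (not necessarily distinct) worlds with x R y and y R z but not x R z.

Enumerating: (0,6,2), (2,1,4), (3,0,6), (5,7,3), (6,2,1), (7,3,0).

6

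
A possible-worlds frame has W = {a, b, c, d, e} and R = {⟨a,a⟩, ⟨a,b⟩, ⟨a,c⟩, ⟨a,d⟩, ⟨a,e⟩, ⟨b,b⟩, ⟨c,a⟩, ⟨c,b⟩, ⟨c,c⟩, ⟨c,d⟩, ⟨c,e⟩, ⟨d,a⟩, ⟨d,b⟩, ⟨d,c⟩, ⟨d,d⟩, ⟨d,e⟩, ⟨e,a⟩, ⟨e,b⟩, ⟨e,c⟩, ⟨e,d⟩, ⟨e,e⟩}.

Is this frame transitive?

Yes

Transitive: yes — every two-step R-path is closed by a direct edge.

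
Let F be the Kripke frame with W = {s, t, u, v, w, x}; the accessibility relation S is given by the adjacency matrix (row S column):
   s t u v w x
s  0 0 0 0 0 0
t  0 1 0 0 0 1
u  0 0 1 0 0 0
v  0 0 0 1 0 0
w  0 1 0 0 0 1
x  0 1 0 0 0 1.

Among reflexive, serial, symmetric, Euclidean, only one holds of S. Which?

Reflexive: no — s is not related to itself.
Serial: no — s has no S-successor.
Symmetric: no — w S t but not t S w.
Euclidean: yes — any two successors of a common world are S-related.
Only Euclidean holds.

Euclidean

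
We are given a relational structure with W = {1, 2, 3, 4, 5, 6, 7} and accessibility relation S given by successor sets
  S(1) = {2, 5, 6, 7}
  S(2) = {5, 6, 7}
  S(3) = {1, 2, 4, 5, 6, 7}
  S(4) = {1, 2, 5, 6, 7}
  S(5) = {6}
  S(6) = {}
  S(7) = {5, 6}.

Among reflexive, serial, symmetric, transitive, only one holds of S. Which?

transitive

Reflexive: no — 1 is not related to itself.
Serial: no — 6 has no S-successor.
Symmetric: no — 1 S 2 but not 2 S 1.
Transitive: yes — every two-step S-path is closed by a direct edge.
Only transitive holds.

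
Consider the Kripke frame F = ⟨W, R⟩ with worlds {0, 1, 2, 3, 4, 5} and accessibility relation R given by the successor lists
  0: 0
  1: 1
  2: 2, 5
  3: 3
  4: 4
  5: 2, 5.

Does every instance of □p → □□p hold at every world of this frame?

By correspondence theory, 4 is valid on a frame iff R is transitive.
Transitive: yes — every two-step R-path is closed by a direct edge.

Yes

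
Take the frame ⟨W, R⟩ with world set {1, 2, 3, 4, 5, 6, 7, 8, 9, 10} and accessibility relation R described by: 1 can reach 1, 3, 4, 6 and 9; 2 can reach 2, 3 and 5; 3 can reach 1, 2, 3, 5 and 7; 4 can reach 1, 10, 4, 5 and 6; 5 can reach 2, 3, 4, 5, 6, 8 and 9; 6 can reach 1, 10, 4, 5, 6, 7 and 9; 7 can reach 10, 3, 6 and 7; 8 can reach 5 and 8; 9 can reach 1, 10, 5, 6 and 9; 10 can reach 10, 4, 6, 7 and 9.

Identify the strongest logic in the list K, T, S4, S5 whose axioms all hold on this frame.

T

Reflexive (axiom T): yes — every world is R-related to itself.
Transitive (axiom 4): no — 1 R 3 and 3 R 2, but not 1 R 2.
Euclidean (axiom 5): no — 1 R 3 and 1 R 4, but not 3 R 4.
So F validates K, T; S4 would additionally require R to be transitive. The strongest is T.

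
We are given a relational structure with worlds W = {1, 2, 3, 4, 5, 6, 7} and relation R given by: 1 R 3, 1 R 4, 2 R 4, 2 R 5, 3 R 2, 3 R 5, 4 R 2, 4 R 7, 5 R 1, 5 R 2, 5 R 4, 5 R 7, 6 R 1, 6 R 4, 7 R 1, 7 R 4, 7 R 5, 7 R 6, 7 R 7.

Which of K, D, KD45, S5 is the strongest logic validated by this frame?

D

Serial (axiom D): yes — every world has a successor (e.g. 1 R 3).
Euclidean (axiom 5): no — 1 R 3 and 1 R 4, but not 3 R 4.
Transitive (axiom 4): no — 1 R 3 and 3 R 2, but not 1 R 2.
Reflexive (axiom T): no — 1 is not related to itself.
So F validates K, D; KD45 would additionally require R to be Euclidean and transitive. The strongest is D.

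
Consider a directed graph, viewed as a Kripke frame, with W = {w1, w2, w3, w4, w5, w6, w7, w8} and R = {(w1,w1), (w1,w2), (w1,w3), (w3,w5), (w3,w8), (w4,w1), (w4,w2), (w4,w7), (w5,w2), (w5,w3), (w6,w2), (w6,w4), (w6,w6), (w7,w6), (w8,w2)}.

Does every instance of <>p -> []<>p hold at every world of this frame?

No

By correspondence theory, 5 is valid on a frame iff R is Euclidean.
Euclidean: no — w1 R w2 and w1 R w3, but not w2 R w3.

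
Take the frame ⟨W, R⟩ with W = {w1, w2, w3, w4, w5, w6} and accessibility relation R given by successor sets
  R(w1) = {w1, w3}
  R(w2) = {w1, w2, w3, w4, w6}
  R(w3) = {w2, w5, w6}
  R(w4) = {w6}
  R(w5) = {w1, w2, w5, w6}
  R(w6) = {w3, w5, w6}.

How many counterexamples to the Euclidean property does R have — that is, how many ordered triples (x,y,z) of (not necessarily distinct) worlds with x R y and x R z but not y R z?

25

Enumerating: (w1,w3,w1), (w1,w3,w3), (w2,w1,w2), (w2,w1,w4), (w2,w1,w6), (w2,w3,w1), (w2,w3,w3), (w2,w3,w4), (w2,w4,w1), (w2,w4,w2), (w2,w4,w3), (w2,w4,w4), … and 13 more.
Total: 25.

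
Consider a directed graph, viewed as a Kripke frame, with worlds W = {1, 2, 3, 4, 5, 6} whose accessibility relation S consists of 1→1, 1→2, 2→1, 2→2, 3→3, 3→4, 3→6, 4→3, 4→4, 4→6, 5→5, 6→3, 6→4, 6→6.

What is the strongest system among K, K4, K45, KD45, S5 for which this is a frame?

Transitive (axiom 4): yes — every two-step S-path is closed by a direct edge.
Euclidean (axiom 5): yes — any two successors of a common world are S-related.
Serial (axiom D): yes — every world has a successor (e.g. 1 S 1).
Reflexive (axiom T): yes — every world is S-related to itself.
So F validates K, K4, K45, KD45, S5. The strongest is S5.

S5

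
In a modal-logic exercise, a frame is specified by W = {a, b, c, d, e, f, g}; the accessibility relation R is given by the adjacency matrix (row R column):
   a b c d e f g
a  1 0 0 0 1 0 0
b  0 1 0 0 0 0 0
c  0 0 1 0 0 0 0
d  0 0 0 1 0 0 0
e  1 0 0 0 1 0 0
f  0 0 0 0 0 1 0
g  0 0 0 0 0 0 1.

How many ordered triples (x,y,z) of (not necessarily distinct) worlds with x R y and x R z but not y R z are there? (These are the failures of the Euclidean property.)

0

R is Euclidean; there are no such tuples.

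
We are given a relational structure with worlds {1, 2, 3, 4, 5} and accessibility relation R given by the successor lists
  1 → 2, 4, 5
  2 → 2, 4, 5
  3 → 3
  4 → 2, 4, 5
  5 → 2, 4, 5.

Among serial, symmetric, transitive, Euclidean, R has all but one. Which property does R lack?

Serial: yes — every world has a successor (e.g. 1 R 2).
Symmetric: no — 1 R 2 but not 2 R 1.
Transitive: yes — every two-step R-path is closed by a direct edge.
Euclidean: yes — any two successors of a common world are R-related.
Only symmetric fails.

symmetric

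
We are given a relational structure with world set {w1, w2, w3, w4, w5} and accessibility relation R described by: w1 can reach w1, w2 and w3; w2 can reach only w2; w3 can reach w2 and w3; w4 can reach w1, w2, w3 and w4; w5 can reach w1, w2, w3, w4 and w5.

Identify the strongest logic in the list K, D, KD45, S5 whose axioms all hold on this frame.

Serial (axiom D): yes — every world has a successor (e.g. w1 R w1).
Euclidean (axiom 5): no — w1 R w2 and w1 R w3, but not w2 R w3.
Transitive (axiom 4): yes — every two-step R-path is closed by a direct edge.
Reflexive (axiom T): yes — every world is R-related to itself.
So F validates K, D; KD45 would additionally require R to be Euclidean. The strongest is D.

D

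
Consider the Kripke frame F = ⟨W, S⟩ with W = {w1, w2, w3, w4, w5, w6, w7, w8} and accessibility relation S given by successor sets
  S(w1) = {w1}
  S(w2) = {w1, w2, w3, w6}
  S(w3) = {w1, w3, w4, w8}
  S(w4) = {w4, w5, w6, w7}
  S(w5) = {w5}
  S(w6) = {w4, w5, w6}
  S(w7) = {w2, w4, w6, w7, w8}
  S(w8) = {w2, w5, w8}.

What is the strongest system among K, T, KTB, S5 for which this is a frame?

Reflexive (axiom T): yes — every world is S-related to itself.
Symmetric (axiom B): no — w2 S w1 but not w1 S w2.
Euclidean (axiom 5): no — w2 S w1 and w2 S w3, but not w1 S w3.
So F validates K, T; KTB would additionally require S to be symmetric. The strongest is T.

T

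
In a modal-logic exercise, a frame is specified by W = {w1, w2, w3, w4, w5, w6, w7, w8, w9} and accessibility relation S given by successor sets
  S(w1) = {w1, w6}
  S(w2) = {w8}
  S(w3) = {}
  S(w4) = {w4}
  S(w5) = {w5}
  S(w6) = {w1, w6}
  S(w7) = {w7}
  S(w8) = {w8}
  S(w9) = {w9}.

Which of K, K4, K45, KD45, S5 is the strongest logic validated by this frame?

Transitive (axiom 4): yes — every two-step S-path is closed by a direct edge.
Euclidean (axiom 5): yes — any two successors of a common world are S-related.
Serial (axiom D): no — w3 has no S-successor.
Reflexive (axiom T): no — w2 is not related to itself.
So F validates K, K4, K45; KD45 would additionally require S to be serial. The strongest is K45.

K45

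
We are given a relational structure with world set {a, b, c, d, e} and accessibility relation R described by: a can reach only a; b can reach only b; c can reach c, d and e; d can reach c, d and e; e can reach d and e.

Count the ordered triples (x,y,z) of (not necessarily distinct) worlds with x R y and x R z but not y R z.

Enumerating: (c,e,c), (d,e,c).

2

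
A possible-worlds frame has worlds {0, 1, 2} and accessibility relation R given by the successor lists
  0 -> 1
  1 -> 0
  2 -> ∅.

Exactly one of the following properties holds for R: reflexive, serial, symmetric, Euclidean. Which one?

Reflexive: no — 0 is not related to itself.
Serial: no — 2 has no R-successor.
Symmetric: yes — every pair in R has its reverse in R.
Euclidean: no — 0 R 1 and 0 R 1, but not 1 R 1.
Only symmetric holds.

symmetric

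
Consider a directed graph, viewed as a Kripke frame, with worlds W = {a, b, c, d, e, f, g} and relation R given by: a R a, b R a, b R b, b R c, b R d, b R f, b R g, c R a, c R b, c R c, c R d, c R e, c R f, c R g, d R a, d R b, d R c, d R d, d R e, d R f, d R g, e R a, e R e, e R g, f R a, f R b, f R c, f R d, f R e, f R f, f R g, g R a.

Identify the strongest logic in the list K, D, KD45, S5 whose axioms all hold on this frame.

D

Serial (axiom D): yes — every world has a successor (e.g. a R a).
Euclidean (axiom 5): no — b R a and b R c, but not a R c.
Transitive (axiom 4): no — b R c and c R e, but not b R e.
Reflexive (axiom T): no — g is not related to itself.
So F validates K, D; KD45 would additionally require R to be Euclidean and transitive. The strongest is D.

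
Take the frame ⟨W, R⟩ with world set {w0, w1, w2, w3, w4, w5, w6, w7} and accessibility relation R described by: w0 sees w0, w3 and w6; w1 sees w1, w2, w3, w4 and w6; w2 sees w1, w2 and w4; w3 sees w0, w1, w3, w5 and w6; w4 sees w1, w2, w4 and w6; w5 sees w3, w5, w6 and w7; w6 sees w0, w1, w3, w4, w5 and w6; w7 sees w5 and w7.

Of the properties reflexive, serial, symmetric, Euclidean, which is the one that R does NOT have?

Euclidean

Reflexive: yes — every world is R-related to itself.
Serial: yes — every world has a successor (e.g. w0 R w0).
Symmetric: yes — every pair in R has its reverse in R.
Euclidean: no — w1 R w2 and w1 R w3, but not w2 R w3.
Only Euclidean fails.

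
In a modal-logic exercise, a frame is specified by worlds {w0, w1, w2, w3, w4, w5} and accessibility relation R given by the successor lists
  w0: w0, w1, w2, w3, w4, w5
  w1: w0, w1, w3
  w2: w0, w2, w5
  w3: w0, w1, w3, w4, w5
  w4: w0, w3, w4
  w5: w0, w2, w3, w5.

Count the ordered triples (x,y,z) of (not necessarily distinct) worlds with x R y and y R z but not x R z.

Enumerating: (w1,w0,w2), (w1,w0,w4), (w1,w0,w5), (w1,w3,w4), (w1,w3,w5), (w2,w0,w1), (w2,w0,w3), (w2,w0,w4), (w2,w5,w3), (w3,w0,w2), (w3,w5,w2), (w4,w0,w1), … and 8 more.
Total: 20.

20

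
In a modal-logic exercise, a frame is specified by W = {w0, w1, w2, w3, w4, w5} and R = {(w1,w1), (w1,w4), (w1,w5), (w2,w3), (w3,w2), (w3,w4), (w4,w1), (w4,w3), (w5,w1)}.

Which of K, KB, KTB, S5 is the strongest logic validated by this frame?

Symmetric (axiom B): yes — every pair in R has its reverse in R.
Reflexive (axiom T): no — w0 is not related to itself.
Euclidean (axiom 5): no — w1 R w4 and w1 R w5, but not w4 R w5.
So F validates K, KB; KTB would additionally require R to be reflexive. The strongest is KB.

KB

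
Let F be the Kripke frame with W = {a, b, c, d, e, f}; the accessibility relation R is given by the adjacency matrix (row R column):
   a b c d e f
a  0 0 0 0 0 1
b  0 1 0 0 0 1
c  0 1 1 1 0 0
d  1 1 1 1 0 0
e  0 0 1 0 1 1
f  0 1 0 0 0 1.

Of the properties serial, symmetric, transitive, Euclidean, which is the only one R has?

Serial: yes — every world has a successor (e.g. a R f).
Symmetric: no — a R f but not f R a.
Transitive: no — a R f and f R b, but not a R b.
Euclidean: no — c R b and c R d, but not b R d.
Only serial holds.

serial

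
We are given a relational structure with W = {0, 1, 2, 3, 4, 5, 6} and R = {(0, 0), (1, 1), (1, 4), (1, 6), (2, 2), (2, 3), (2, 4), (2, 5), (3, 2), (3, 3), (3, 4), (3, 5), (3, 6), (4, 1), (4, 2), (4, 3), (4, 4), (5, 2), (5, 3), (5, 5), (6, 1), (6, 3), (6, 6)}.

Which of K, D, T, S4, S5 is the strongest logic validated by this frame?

T

Serial (axiom D): yes — every world has a successor (e.g. 0 R 0).
Reflexive (axiom T): yes — every world is R-related to itself.
Transitive (axiom 4): no — 1 R 4 and 4 R 2, but not 1 R 2.
Euclidean (axiom 5): no — 1 R 4 and 1 R 6, but not 4 R 6.
So F validates K, D, T; S4 would additionally require R to be transitive. The strongest is T.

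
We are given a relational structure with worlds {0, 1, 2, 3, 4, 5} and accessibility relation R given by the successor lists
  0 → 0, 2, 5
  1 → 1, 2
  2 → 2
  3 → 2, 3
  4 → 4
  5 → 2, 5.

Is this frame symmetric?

No

Symmetric: no — 0 R 2 but not 2 R 0.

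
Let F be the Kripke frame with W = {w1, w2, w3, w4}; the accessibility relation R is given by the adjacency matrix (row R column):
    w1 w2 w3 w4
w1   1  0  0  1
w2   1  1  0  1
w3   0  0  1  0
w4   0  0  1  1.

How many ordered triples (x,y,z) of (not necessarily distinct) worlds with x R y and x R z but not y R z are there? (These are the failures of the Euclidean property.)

5

Enumerating: (w1,w4,w1), (w2,w1,w2), (w2,w4,w1), (w2,w4,w2), (w4,w3,w4).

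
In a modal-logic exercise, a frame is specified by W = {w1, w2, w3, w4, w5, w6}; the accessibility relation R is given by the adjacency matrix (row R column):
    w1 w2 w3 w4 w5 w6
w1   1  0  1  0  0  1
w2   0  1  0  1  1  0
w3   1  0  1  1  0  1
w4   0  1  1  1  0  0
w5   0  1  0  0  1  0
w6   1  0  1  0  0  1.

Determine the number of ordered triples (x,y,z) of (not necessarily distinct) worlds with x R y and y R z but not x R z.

Enumerating: (w1,w3,w4), (w2,w4,w3), (w3,w4,w2), (w4,w2,w5), (w4,w3,w1), (w4,w3,w6), (w5,w2,w4), (w6,w3,w4).

8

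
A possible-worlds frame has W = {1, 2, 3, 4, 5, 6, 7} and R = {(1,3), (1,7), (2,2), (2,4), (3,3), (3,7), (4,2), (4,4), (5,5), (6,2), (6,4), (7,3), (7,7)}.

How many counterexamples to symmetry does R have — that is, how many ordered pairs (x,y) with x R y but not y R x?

4

Enumerating: (1,3), (1,7), (6,2), (6,4).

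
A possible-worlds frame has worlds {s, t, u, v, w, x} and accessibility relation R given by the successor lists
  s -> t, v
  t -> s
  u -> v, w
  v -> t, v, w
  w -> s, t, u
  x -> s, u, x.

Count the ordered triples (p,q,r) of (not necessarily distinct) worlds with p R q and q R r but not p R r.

Enumerating: (s,t,s), (s,v,w), (t,s,t), (t,s,v), (u,v,t), (u,w,s), (u,w,t), (u,w,u), (v,t,s), (v,w,s), (v,w,u), (w,s,v), (w,u,v), (w,u,w), (x,s,t), (x,s,v), (x,u,v), (x,u,w).

18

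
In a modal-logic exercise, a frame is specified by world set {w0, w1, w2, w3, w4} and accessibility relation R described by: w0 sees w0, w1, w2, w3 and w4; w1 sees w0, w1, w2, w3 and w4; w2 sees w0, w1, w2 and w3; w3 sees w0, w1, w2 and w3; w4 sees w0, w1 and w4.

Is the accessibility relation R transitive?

Transitive: no — w2 R w0 and w0 R w4, but not w2 R w4.

No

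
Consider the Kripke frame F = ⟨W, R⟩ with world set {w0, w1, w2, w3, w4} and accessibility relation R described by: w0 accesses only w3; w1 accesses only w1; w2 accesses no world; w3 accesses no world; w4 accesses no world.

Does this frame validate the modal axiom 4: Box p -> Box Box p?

Yes

By correspondence theory, 4 is valid on a frame iff R is transitive.
Transitive: yes — every two-step R-path is closed by a direct edge.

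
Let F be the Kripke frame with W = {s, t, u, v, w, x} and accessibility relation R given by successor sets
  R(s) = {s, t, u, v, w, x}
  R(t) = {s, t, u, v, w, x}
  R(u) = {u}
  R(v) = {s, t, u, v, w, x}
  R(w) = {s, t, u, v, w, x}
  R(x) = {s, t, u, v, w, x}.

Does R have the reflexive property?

Reflexive: yes — every world is R-related to itself.

Yes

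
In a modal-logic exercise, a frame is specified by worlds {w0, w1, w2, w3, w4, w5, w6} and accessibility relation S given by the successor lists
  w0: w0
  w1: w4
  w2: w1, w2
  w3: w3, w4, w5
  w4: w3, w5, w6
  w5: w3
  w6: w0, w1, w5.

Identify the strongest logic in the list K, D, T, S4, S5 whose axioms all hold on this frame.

D

Serial (axiom D): yes — every world has a successor (e.g. w0 S w0).
Reflexive (axiom T): no — w1 is not related to itself.
Transitive (axiom 4): no — w1 S w4 and w4 S w3, but not w1 S w3.
Euclidean (axiom 5): no — w3 S w5 and w3 S w4, but not w5 S w4.
So F validates K, D; T would additionally require S to be reflexive. The strongest is D.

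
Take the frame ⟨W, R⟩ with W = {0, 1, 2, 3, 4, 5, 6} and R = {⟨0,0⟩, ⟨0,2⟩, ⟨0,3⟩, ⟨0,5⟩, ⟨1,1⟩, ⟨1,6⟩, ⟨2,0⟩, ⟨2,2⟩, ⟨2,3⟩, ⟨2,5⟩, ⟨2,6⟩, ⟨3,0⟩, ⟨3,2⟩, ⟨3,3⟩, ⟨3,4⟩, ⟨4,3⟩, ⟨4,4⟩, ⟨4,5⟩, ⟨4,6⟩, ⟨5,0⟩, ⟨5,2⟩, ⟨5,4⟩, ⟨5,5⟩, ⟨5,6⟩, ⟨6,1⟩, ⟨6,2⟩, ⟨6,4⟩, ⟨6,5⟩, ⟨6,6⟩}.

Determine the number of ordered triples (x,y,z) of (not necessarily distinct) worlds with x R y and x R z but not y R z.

Enumerating: (0,3,5), (0,5,3), (2,0,6), (2,3,5), (2,3,6), (2,5,3), (2,6,0), (2,6,3), (3,0,4), (3,2,4), (3,4,0), (3,4,2), … and 18 more.
Total: 30.

30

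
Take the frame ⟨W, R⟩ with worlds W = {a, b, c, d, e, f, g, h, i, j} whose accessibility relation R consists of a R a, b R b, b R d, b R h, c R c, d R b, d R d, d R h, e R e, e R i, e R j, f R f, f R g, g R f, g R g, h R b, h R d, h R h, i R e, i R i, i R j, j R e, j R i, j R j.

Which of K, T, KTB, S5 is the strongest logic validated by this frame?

S5

Reflexive (axiom T): yes — every world is R-related to itself.
Symmetric (axiom B): yes — every pair in R has its reverse in R.
Euclidean (axiom 5): yes — any two successors of a common world are R-related.
So F validates K, T, KTB, S5. The strongest is S5.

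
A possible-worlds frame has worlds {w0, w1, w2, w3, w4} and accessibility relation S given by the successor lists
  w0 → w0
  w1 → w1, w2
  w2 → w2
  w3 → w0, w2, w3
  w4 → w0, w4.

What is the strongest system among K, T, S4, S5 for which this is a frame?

S4

Reflexive (axiom T): yes — every world is S-related to itself.
Transitive (axiom 4): yes — every two-step S-path is closed by a direct edge.
Euclidean (axiom 5): no — w3 S w0 and w3 S w2, but not w0 S w2.
So F validates K, T, S4; S5 would additionally require S to be Euclidean. The strongest is S4.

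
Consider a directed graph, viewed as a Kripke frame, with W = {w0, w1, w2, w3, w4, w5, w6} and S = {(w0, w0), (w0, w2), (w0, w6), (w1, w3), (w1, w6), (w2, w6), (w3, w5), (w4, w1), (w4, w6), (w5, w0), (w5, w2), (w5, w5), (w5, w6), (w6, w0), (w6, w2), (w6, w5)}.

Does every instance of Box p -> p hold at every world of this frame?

No

Axiom T corresponds to the accessibility relation being reflexive.
Reflexive: no — w1 is not related to itself.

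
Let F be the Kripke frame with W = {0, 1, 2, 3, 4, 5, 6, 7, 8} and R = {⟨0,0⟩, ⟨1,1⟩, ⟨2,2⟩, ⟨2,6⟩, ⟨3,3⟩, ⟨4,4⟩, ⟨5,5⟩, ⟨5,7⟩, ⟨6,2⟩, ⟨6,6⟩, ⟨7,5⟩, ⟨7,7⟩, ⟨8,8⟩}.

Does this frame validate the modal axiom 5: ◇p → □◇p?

The schema 5 characterises exactly the Euclidean frames.
Euclidean: yes — any two successors of a common world are R-related.

Yes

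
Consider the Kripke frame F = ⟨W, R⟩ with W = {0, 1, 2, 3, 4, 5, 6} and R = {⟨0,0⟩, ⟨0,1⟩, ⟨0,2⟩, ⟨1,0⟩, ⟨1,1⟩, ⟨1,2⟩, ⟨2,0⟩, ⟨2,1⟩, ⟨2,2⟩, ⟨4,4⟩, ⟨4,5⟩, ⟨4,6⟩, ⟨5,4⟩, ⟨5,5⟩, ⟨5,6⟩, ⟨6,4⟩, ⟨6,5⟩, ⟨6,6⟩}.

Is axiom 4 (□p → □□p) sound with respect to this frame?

Yes

By correspondence theory, 4 is valid on a frame iff R is transitive.
Transitive: yes — every two-step R-path is closed by a direct edge.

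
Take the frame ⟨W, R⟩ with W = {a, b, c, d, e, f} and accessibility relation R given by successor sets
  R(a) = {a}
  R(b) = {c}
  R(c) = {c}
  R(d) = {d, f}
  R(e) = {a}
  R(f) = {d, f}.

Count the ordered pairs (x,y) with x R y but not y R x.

Enumerating: (b,c), (e,a).

2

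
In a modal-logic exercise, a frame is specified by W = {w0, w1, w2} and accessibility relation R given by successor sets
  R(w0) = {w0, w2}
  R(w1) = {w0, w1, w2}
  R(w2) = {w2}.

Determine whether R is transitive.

Yes

Transitive: yes — every two-step R-path is closed by a direct edge.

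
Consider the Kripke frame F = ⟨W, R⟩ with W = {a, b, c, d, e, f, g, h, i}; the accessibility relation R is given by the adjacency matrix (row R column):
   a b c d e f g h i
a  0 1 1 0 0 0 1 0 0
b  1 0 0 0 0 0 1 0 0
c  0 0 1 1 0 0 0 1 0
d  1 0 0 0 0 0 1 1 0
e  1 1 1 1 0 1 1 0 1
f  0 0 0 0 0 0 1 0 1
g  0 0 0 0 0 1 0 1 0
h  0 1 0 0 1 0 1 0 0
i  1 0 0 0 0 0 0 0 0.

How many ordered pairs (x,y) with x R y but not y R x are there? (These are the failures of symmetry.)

19

Enumerating: (a,c), (a,g), (b,g), (c,d), (c,h), (d,a), (d,g), (d,h), (e,a), (e,b), (e,c), (e,d), … and 7 more.
Total: 19.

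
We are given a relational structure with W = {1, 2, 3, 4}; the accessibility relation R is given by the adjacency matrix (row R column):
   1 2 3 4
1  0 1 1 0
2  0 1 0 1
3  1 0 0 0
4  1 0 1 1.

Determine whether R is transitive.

No

Transitive: no — 1 R 2 and 2 R 4, but not 1 R 4.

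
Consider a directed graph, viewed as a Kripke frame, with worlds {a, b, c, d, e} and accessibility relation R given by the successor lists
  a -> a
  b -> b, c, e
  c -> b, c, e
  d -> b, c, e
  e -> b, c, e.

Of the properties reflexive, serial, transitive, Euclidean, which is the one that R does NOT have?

reflexive

Reflexive: no — d is not related to itself.
Serial: yes — every world has a successor (e.g. a R a).
Transitive: yes — every two-step R-path is closed by a direct edge.
Euclidean: yes — any two successors of a common world are R-related.
Only reflexive fails.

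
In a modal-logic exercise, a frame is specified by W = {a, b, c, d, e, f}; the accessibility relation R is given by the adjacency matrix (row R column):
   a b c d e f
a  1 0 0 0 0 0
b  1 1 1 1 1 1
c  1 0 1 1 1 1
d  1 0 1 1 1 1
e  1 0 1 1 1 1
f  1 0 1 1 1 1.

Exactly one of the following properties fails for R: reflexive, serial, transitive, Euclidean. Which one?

Reflexive: yes — every world is R-related to itself.
Serial: yes — every world has a successor (e.g. a R a).
Transitive: yes — every two-step R-path is closed by a direct edge.
Euclidean: no — b R a and b R c, but not a R c.
Only Euclidean fails.

Euclidean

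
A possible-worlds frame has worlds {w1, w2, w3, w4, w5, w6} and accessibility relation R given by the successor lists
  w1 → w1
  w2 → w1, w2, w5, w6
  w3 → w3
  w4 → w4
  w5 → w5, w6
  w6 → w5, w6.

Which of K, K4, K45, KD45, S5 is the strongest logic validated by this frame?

Transitive (axiom 4): yes — every two-step R-path is closed by a direct edge.
Euclidean (axiom 5): no — w2 R w1 and w2 R w5, but not w1 R w5.
Serial (axiom D): yes — every world has a successor (e.g. w1 R w1).
Reflexive (axiom T): yes — every world is R-related to itself.
So F validates K, K4; K45 would additionally require R to be Euclidean. The strongest is K4.

K4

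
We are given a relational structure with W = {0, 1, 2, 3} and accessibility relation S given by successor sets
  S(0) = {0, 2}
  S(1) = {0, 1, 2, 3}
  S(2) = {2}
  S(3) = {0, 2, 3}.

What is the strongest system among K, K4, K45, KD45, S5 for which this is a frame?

K4

Transitive (axiom 4): yes — every two-step S-path is closed by a direct edge.
Euclidean (axiom 5): no — 1 S 0 and 1 S 3, but not 0 S 3.
Serial (axiom D): yes — every world has a successor (e.g. 0 S 0).
Reflexive (axiom T): yes — every world is S-related to itself.
So F validates K, K4; K45 would additionally require S to be Euclidean. The strongest is K4.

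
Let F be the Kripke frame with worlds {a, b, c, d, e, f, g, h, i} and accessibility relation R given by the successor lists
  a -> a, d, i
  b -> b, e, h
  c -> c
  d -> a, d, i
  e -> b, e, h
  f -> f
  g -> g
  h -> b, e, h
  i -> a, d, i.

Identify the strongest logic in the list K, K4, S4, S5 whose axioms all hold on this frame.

S5

Transitive (axiom 4): yes — every two-step R-path is closed by a direct edge.
Reflexive (axiom T): yes — every world is R-related to itself.
Euclidean (axiom 5): yes — any two successors of a common world are R-related.
So F validates K, K4, S4, S5. The strongest is S5.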